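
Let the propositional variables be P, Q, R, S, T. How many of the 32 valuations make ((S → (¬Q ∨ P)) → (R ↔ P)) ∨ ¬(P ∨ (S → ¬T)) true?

19

Initial set: {(((S → (¬Q ∨ P)) → (R ↔ P)) ∨ ¬(P ∨ (S → ¬T)))}.
(((S → (¬Q ∨ P)) → (R ↔ P)) ∨ ¬(P ∨ (S → ¬T))): β-rule — branch into ((S → (¬Q ∨ P)) → (R ↔ P))  //  ¬(P ∨ (S → ¬T)).
  branch 1 (add ((S → (¬Q ∨ P)) → (R ↔ P))):
    ((S → (¬Q ∨ P)) → (R ↔ P)): β-rule — branch into ¬(S → (¬Q ∨ P))  //  (R ↔ P).
      branch 1.1 (add ¬(S → (¬Q ∨ P))):
        ¬(S → (¬Q ∨ P)): α-rule — add S, ¬(¬Q ∨ P).
        ¬(¬Q ∨ P): α-rule — add ¬¬Q, ¬P.
        ○ open, literals {P=F, Q=T, S=T}.
      branch 1.2 (add (R ↔ P)):
        (R ↔ P): β-rule — branch into R, P  //  ¬R, ¬P.
          branch 1.2.1 (add R, P):
            ○ open, literals {P=T, R=T}.
          branch 1.2.2 (add ¬R, ¬P):
            ○ open, literals {P=F, R=F}.
  branch 2 (add ¬(P ∨ (S → ¬T))):
    ¬(P ∨ (S → ¬T)): α-rule — add ¬P, ¬(S → ¬T).
    ¬(S → ¬T): α-rule — add S, ¬¬T.
    ○ open, literals {P=F, S=T, T=T}.
0 branches closed, 4 open.
Each open branch fixes some atoms; the unmentioned ones are free. Counting distinct full assignments: branch {P=F, Q=T, S=T} (R, T) contributes 4 new; branch {P=T, R=T} (Q, S, T) contributes 8 new; branch {P=F, R=F} (Q, S, T) contributes 6 new; branch {P=F, S=T, T=T} (Q, R) contributes 1 new. Total: 19.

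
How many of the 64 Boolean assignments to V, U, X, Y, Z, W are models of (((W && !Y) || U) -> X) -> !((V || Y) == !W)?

42

Initial set: {((((W && !Y) || U) -> X) -> !((V || Y) == !W))}.
((((W && !Y) || U) -> X) -> !((V || Y) == !W)): β-rule — branch into !(((W && !Y) || U) -> X)  //  !((V || Y) == !W).
  branch 1 (add !(((W && !Y) || U) -> X)):
    !(((W && !Y) || U) -> X): α-rule — add ((W && !Y) || U), !X.
    ((W && !Y) || U): β-rule — branch into (W && !Y)  //  U.
      branch 1.1 (add (W && !Y)):
        (W && !Y): α-rule — add W, !Y.
        ○ open, literals {W=T, X=F, Y=F}.
      branch 1.2 (add U):
        ○ open, literals {U=T, X=F}.
  branch 2 (add !((V || Y) == !W)):
    !((V || Y) == !W): β-rule — branch into (V || Y), !!W  //  !(V || Y), !W.
      branch 2.1 (add (V || Y), !!W):
        (V || Y): β-rule — branch into V  //  Y.
          branch 2.1.1 (add V):
            ○ open, literals {V=T, W=T}.
          branch 2.1.2 (add Y):
            ○ open, literals {W=T, Y=T}.
      branch 2.2 (add !(V || Y), !W):
        !(V || Y): α-rule — add !V, !Y.
        ○ open, literals {V=F, W=F, Y=F}.
0 branches closed, 5 open.
Each open branch fixes some atoms; the unmentioned ones are free. Counting distinct full assignments: branch {W=T, X=F, Y=F} (V, U, Z) contributes 8 new; branch {U=T, X=F} (V, Y, Z, W) contributes 12 new; branch {V=T, W=T} (U, X, Y, Z) contributes 10 new; branch {W=T, Y=T} (V, U, X, Z) contributes 6 new; branch {V=F, W=F, Y=F} (U, X, Z) contributes 6 new. Total: 42.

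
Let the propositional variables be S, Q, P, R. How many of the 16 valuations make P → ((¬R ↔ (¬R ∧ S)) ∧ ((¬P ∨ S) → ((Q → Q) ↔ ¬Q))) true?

Initial set: {(P → ((¬R ↔ (¬R ∧ S)) ∧ ((¬P ∨ S) → ((Q → Q) ↔ ¬Q))))}.
(P → ((¬R ↔ (¬R ∧ S)) ∧ ((¬P ∨ S) → ((Q → Q) ↔ ¬Q)))): β-rule — branch into ¬P  //  ((¬R ↔ (¬R ∧ S)) ∧ ((¬P ∨ S) → ((Q → Q) ↔ ¬Q))).
  branch 1 (add ¬P):
    ○ open, literals {P=0}.
  branch 2 (add ((¬R ↔ (¬R ∧ S)) ∧ ((¬P ∨ S) → ((Q → Q) ↔ ¬Q)))):
    ((¬R ↔ (¬R ∧ S)) ∧ ((¬P ∨ S) → ((Q → Q) ↔ ¬Q))): α-rule — add (¬R ↔ (¬R ∧ S)), ((¬P ∨ S) → ((Q → Q) ↔ ¬Q)).
    (¬R ↔ (¬R ∧ S)): β-rule — branch into ¬R, (¬R ∧ S)  //  ¬¬R, ¬(¬R ∧ S).
      branch 2.1 (add ¬R, (¬R ∧ S)):
        (¬R ∧ S): α-rule — add ¬R, S.
        ((¬P ∨ S) → ((Q → Q) ↔ ¬Q)): β-rule — branch into ¬(¬P ∨ S)  //  ((Q → Q) ↔ ¬Q).
          branch 2.1.1 (add ¬(¬P ∨ S)):
            ¬(¬P ∨ S): α-rule — add ¬¬P, ¬S.
            × closes — contains both S and ¬S.
          branch 2.1.2 (add ((Q → Q) ↔ ¬Q)):
            ((Q → Q) ↔ ¬Q): β-rule — branch into (Q → Q), ¬Q  //  ¬(Q → Q), ¬¬Q.
              branch 2.1.2.1 (add (Q → Q), ¬Q):
                (Q → Q): β-rule — branch into ¬Q  //  Q.
                  branch 2.1.2.1.1 (add ¬Q):
                    ○ open, literals {Q=0, R=0, S=1}.
                  branch 2.1.2.1.2 (add Q):
                    × closes — contains both Q and ¬Q.
              branch 2.1.2.2 (add ¬(Q → Q), ¬¬Q):
                ¬(Q → Q): α-rule — add Q, ¬Q.
                × closes — contains both Q and ¬Q.
      branch 2.2 (add ¬¬R, ¬(¬R ∧ S)):
        ((¬P ∨ S) → ((Q → Q) ↔ ¬Q)): β-rule — branch into ¬(¬P ∨ S)  //  ((Q → Q) ↔ ¬Q).
          branch 2.2.1 (add ¬(¬P ∨ S)):
            ¬(¬P ∨ S): α-rule — add ¬¬P, ¬S.
            ¬(¬R ∧ S): β-rule — branch into ¬¬R  //  ¬S.
              branch 2.2.1.1 (add ¬¬R):
                ○ open, literals {P=1, R=1, S=0}.
              branch 2.2.1.2 (add ¬S):
                ○ open, literals {P=1, R=1, S=0}.
          branch 2.2.2 (add ((Q → Q) ↔ ¬Q)):
            ¬(¬R ∧ S): β-rule — branch into ¬¬R  //  ¬S.
              branch 2.2.2.1 (add ¬¬R):
                ((Q → Q) ↔ ¬Q): β-rule — branch into (Q → Q), ¬Q  //  ¬(Q → Q), ¬¬Q.
                  branch 2.2.2.1.1 (add (Q → Q), ¬Q):
                    (Q → Q): β-rule — branch into ¬Q  //  Q.
                      branch 2.2.2.1.1.1 (add ¬Q):
                        ○ open, literals {Q=0, R=1}.
                      branch 2.2.2.1.1.2 (add Q):
                        × closes — contains both Q and ¬Q.
                  branch 2.2.2.1.2 (add ¬(Q → Q), ¬¬Q):
                    ¬(Q → Q): α-rule — add Q, ¬Q.
                    × closes — contains both Q and ¬Q.
              branch 2.2.2.2 (add ¬S):
                ((Q → Q) ↔ ¬Q): β-rule — branch into (Q → Q), ¬Q  //  ¬(Q → Q), ¬¬Q.
                  branch 2.2.2.2.1 (add (Q → Q), ¬Q):
                    (Q → Q): β-rule — branch into ¬Q  //  Q.
                      branch 2.2.2.2.1.1 (add ¬Q):
                        ○ open, literals {Q=0, R=1, S=0}.
                      branch 2.2.2.2.1.2 (add Q):
                        × closes — contains both Q and ¬Q.
                  branch 2.2.2.2.2 (add ¬(Q → Q), ¬¬Q):
                    ¬(Q → Q): α-rule — add Q, ¬Q.
                    × closes — contains both Q and ¬Q.
7 branches closed, 6 open.
Each open branch fixes some atoms; the unmentioned ones are free. Counting distinct full assignments: branch {P=0} (S, Q, R) contributes 8 new; branch {Q=0, R=0, S=1} (P) contributes 1 new; branch {P=1, R=1, S=0} (Q) contributes 2 new; branch {P=1, R=1, S=0} (Q) contributes 0 new; branch {Q=0, R=1} (S, P) contributes 1 new; branch {Q=0, R=1, S=0} (P) contributes 0 new. Total: 12.

12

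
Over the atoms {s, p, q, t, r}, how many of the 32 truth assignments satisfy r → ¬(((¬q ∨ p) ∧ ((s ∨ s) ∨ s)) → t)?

19

Initial set: {T (r → ¬(((¬q ∨ p) ∧ ((s ∨ s) ∨ s)) → t))}.
T (r → ¬(((¬q ∨ p) ∧ ((s ∨ s) ∨ s)) → t)): β-rule — branch into F r  //  T ¬(((¬q ∨ p) ∧ ((s ∨ s) ∨ s)) → t).
  branch 1 (add F r):
    ○ open, literals {r=false}.
  branch 2 (add T ¬(((¬q ∨ p) ∧ ((s ∨ s) ∨ s)) → t)):
    T ¬(((¬q ∨ p) ∧ ((s ∨ s) ∨ s)) → t): α-rule — add T ((¬q ∨ p) ∧ ((s ∨ s) ∨ s)), F t.
    T ((¬q ∨ p) ∧ ((s ∨ s) ∨ s)): α-rule — add T (¬q ∨ p), T ((s ∨ s) ∨ s).
    T (¬q ∨ p): β-rule — branch into T ¬q  //  T p.
      branch 2.1 (add T ¬q):
        T ((s ∨ s) ∨ s): β-rule — branch into T (s ∨ s)  //  T s.
          branch 2.1.1 (add T (s ∨ s)):
            T (s ∨ s): β-rule — branch into T s  //  T s.
              branch 2.1.1.1 (add T s):
                ○ open, literals {q=false, s=true, t=false}.
              branch 2.1.1.2 (add T s):
                ○ open, literals {q=false, s=true, t=false}.
          branch 2.1.2 (add T s):
            ○ open, literals {q=false, s=true, t=false}.
      branch 2.2 (add T p):
        T ((s ∨ s) ∨ s): β-rule — branch into T (s ∨ s)  //  T s.
          branch 2.2.1 (add T (s ∨ s)):
            T (s ∨ s): β-rule — branch into T s  //  T s.
              branch 2.2.1.1 (add T s):
                ○ open, literals {p=true, s=true, t=false}.
              branch 2.2.1.2 (add T s):
                ○ open, literals {p=true, s=true, t=false}.
          branch 2.2.2 (add T s):
            ○ open, literals {p=true, s=true, t=false}.
0 branches closed, 7 open.
Each open branch fixes some atoms; the unmentioned ones are free. Counting distinct full assignments: branch {r=false} (s, p, q, t) contributes 16 new; branch {q=false, s=true, t=false} (p, r) contributes 2 new; branch {q=false, s=true, t=false} (p, r) contributes 0 new; branch {q=false, s=true, t=false} (p, r) contributes 0 new; branch {p=true, s=true, t=false} (q, r) contributes 1 new; branch {p=true, s=true, t=false} (q, r) contributes 0 new; branch {p=true, s=true, t=false} (q, r) contributes 0 new. Total: 19.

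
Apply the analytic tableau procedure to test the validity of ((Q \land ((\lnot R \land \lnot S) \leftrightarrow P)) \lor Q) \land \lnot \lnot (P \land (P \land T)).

Assume the negation and expand:
Initial set: {\lnot (((Q \land ((\lnot R \land \lnot S) \leftrightarrow P)) \lor Q) \land \lnot \lnot (P \land (P \land T)))}.
\lnot (((Q \land ((\lnot R \land \lnot S) \leftrightarrow P)) \lor Q) \land \lnot \lnot (P \land (P \land T))): β-rule — branch into \lnot ((Q \land ((\lnot R \land \lnot S) \leftrightarrow P)) \lor Q)  //  \lnot \lnot \lnot (P \land (P \land T)).
  branch 1 (add \lnot ((Q \land ((\lnot R \land \lnot S) \leftrightarrow P)) \lor Q)):
    \lnot ((Q \land ((\lnot R \land \lnot S) \leftrightarrow P)) \lor Q): α-rule — add \lnot (Q \land ((\lnot R \land \lnot S) \leftrightarrow P)), \lnot Q.
    \lnot (Q \land ((\lnot R \land \lnot S) \leftrightarrow P)): β-rule — branch into \lnot Q  //  \lnot ((\lnot R \land \lnot S) \leftrightarrow P).
      branch 1.1 (add \lnot Q):
        ○ open, literals {Q=false}.
      branch 1.2 (add \lnot ((\lnot R \land \lnot S) \leftrightarrow P)):
        \lnot ((\lnot R \land \lnot S) \leftrightarrow P): β-rule — branch into (\lnot R \land \lnot S), \lnot P  //  \lnot (\lnot R \land \lnot S), P.
          branch 1.2.1 (add (\lnot R \land \lnot S), \lnot P):
            (\lnot R \land \lnot S): α-rule — add \lnot R, \lnot S.
            ○ open, literals {P=false, Q=false, R=false, S=false}.
          branch 1.2.2 (add \lnot (\lnot R \land \lnot S), P):
            \lnot (\lnot R \land \lnot S): β-rule — branch into \lnot \lnot R  //  \lnot \lnot S.
              branch 1.2.2.1 (add \lnot \lnot R):
                ○ open, literals {P=true, Q=false, R=true}.
              branch 1.2.2.2 (add \lnot \lnot S):
                ○ open, literals {P=true, Q=false, S=true}.
  branch 2 (add \lnot \lnot \lnot (P \land (P \land T))):
    \lnot \lnot \lnot (P \land (P \land T)): drop double negation, giving \lnot (P \land (P \land T)).
    \lnot (P \land (P \land T)): β-rule — branch into \lnot P  //  \lnot (P \land T).
      branch 2.1 (add \lnot P):
        ○ open, literals {P=false}.
      branch 2.2 (add \lnot (P \land T)):
        \lnot (P \land T): β-rule — branch into \lnot P  //  \lnot T.
          branch 2.2.1 (add \lnot P):
            ○ open, literals {P=false}.
          branch 2.2.2 (add \lnot T):
            ○ open, literals {T=false}.
0 branches closed, 7 open.
An open branch gives a countermodel: Q=false (unmentioned atoms arbitrary); under it the original formula is false.

Not valid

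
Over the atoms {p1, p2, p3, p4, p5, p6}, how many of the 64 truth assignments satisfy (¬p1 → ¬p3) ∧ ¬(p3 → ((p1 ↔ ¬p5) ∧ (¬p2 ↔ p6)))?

Initial set: {((¬p1 → ¬p3) ∧ ¬(p3 → ((p1 ↔ ¬p5) ∧ (¬p2 ↔ p6))))}.
((¬p1 → ¬p3) ∧ ¬(p3 → ((p1 ↔ ¬p5) ∧ (¬p2 ↔ p6)))): α-rule — add (¬p1 → ¬p3), ¬(p3 → ((p1 ↔ ¬p5) ∧ (¬p2 ↔ p6))).
¬(p3 → ((p1 ↔ ¬p5) ∧ (¬p2 ↔ p6))): α-rule — add p3, ¬((p1 ↔ ¬p5) ∧ (¬p2 ↔ p6)).
(¬p1 → ¬p3): β-rule — branch into ¬¬p1  //  ¬p3.
  branch 1 (add ¬¬p1):
    ¬((p1 ↔ ¬p5) ∧ (¬p2 ↔ p6)): β-rule — branch into ¬(p1 ↔ ¬p5)  //  ¬(¬p2 ↔ p6).
      branch 1.1 (add ¬(p1 ↔ ¬p5)):
        ¬(p1 ↔ ¬p5): β-rule — branch into p1, ¬¬p5  //  ¬p1, ¬p5.
          branch 1.1.1 (add p1, ¬¬p5):
            ○ open, literals {p1=T, p3=T, p5=T}.
          branch 1.1.2 (add ¬p1, ¬p5):
            × closes — contains both p1 and ¬p1.
      branch 1.2 (add ¬(¬p2 ↔ p6)):
        ¬(¬p2 ↔ p6): β-rule — branch into ¬p2, ¬p6  //  ¬¬p2, p6.
          branch 1.2.1 (add ¬p2, ¬p6):
            ○ open, literals {p1=T, p2=F, p3=T, p6=F}.
          branch 1.2.2 (add ¬¬p2, p6):
            ○ open, literals {p1=T, p2=T, p3=T, p6=T}.
  branch 2 (add ¬p3):
    × closes — contains both p3 and ¬p3.
2 branches closed, 3 open.
Each open branch fixes some atoms; the unmentioned ones are free. Counting distinct full assignments: branch {p1=T, p3=T, p5=T} (p2, p4, p6) contributes 8 new; branch {p1=T, p2=F, p3=T, p6=F} (p4, p5) contributes 2 new; branch {p1=T, p2=T, p3=T, p6=T} (p4, p5) contributes 2 new. Total: 12.

12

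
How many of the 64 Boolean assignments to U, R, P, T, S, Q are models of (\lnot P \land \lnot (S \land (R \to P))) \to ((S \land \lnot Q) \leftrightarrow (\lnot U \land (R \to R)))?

Initial set: {((\lnot P \land \lnot (S \land (R \to P))) \to ((S \land \lnot Q) \leftrightarrow (\lnot U \land (R \to R))))}.
((\lnot P \land \lnot (S \land (R \to P))) \to ((S \land \lnot Q) \leftrightarrow (\lnot U \land (R \to R)))): β-rule — branch into \lnot (\lnot P \land \lnot (S \land (R \to P)))  //  ((S \land \lnot Q) \leftrightarrow (\lnot U \land (R \to R))).
  branch 1 (add \lnot (\lnot P \land \lnot (S \land (R \to P)))):
    \lnot (\lnot P \land \lnot (S \land (R \to P))): β-rule — branch into \lnot \lnot P  //  \lnot \lnot (S \land (R \to P)).
      branch 1.1 (add \lnot \lnot P):
        ○ open, literals {P=T}.
      branch 1.2 (add \lnot \lnot (S \land (R \to P))):
        \lnot \lnot (S \land (R \to P)): α-rule — add S, (R \to P).
        (R \to P): β-rule — branch into \lnot R  //  P.
          branch 1.2.1 (add \lnot R):
            ○ open, literals {R=F, S=T}.
          branch 1.2.2 (add P):
            ○ open, literals {P=T, S=T}.
  branch 2 (add ((S \land \lnot Q) \leftrightarrow (\lnot U \land (R \to R)))):
    ((S \land \lnot Q) \leftrightarrow (\lnot U \land (R \to R))): β-rule — branch into (S \land \lnot Q), (\lnot U \land (R \to R))  //  \lnot (S \land \lnot Q), \lnot (\lnot U \land (R \to R)).
      branch 2.1 (add (S \land \lnot Q), (\lnot U \land (R \to R))):
        (S \land \lnot Q): α-rule — add S, \lnot Q.
        (\lnot U \land (R \to R)): α-rule — add \lnot U, (R \to R).
        (R \to R): β-rule — branch into \lnot R  //  R.
          branch 2.1.1 (add \lnot R):
            ○ open, literals {Q=F, R=F, S=T, U=F}.
          branch 2.1.2 (add R):
            ○ open, literals {Q=F, R=T, S=T, U=F}.
      branch 2.2 (add \lnot (S \land \lnot Q), \lnot (\lnot U \land (R \to R))):
        \lnot (S \land \lnot Q): β-rule — branch into \lnot S  //  \lnot \lnot Q.
          branch 2.2.1 (add \lnot S):
            \lnot (\lnot U \land (R \to R)): β-rule — branch into \lnot \lnot U  //  \lnot (R \to R).
              branch 2.2.1.1 (add \lnot \lnot U):
                ○ open, literals {S=F, U=T}.
              branch 2.2.1.2 (add \lnot (R \to R)):
                \lnot (R \to R): α-rule — add R, \lnot R.
                × closes — contains both R and \lnot R.
          branch 2.2.2 (add \lnot \lnot Q):
            \lnot (\lnot U \land (R \to R)): β-rule — branch into \lnot \lnot U  //  \lnot (R \to R).
              branch 2.2.2.1 (add \lnot \lnot U):
                ○ open, literals {Q=T, U=T}.
              branch 2.2.2.2 (add \lnot (R \to R)):
                \lnot (R \to R): α-rule — add R, \lnot R.
                × closes — contains both R and \lnot R.
2 branches closed, 7 open.
Each open branch fixes some atoms; the unmentioned ones are free. Counting distinct full assignments: branch {P=T} (U, R, T, S, Q) contributes 32 new; branch {R=F, S=T} (U, P, T, Q) contributes 8 new; branch {P=T, S=T} (U, R, T, Q) contributes 0 new; branch {Q=F, R=F, S=T, U=F} (P, T) contributes 0 new; branch {Q=F, R=T, S=T, U=F} (P, T) contributes 2 new; branch {S=F, U=T} (R, P, T, Q) contributes 8 new; branch {Q=T, U=T} (R, P, T, S) contributes 2 new. Total: 52.

52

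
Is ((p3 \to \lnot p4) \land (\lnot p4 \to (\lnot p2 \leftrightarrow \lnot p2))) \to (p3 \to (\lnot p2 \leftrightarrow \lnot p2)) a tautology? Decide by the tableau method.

Valid

Assume the negation and expand:
Initial set: {\lnot (((p3 \to \lnot p4) \land (\lnot p4 \to (\lnot p2 \leftrightarrow \lnot p2))) \to (p3 \to (\lnot p2 \leftrightarrow \lnot p2)))}.
\lnot (((p3 \to \lnot p4) \land (\lnot p4 \to (\lnot p2 \leftrightarrow \lnot p2))) \to (p3 \to (\lnot p2 \leftrightarrow \lnot p2))): α-rule — add ((p3 \to \lnot p4) \land (\lnot p4 \to (\lnot p2 \leftrightarrow \lnot p2))), \lnot (p3 \to (\lnot p2 \leftrightarrow \lnot p2)).
((p3 \to \lnot p4) \land (\lnot p4 \to (\lnot p2 \leftrightarrow \lnot p2))): α-rule — add (p3 \to \lnot p4), (\lnot p4 \to (\lnot p2 \leftrightarrow \lnot p2)).
\lnot (p3 \to (\lnot p2 \leftrightarrow \lnot p2)): α-rule — add p3, \lnot (\lnot p2 \leftrightarrow \lnot p2).
(p3 \to \lnot p4): β-rule — branch into \lnot p3  //  \lnot p4.
  branch 1 (add \lnot p3):
    × closes — contains both p3 and \lnot p3.
  branch 2 (add \lnot p4):
    (\lnot p4 \to (\lnot p2 \leftrightarrow \lnot p2)): β-rule — branch into \lnot \lnot p4  //  (\lnot p2 \leftrightarrow \lnot p2).
      branch 2.1 (add \lnot \lnot p4):
        × closes — contains both p4 and \lnot p4.
      branch 2.2 (add (\lnot p2 \leftrightarrow \lnot p2)):
        \lnot (\lnot p2 \leftrightarrow \lnot p2): β-rule — branch into \lnot p2, \lnot \lnot p2  //  \lnot \lnot p2, \lnot p2.
          branch 2.2.1 (add \lnot p2, \lnot \lnot p2):
            × closes — contains both p2 and \lnot p2.
          branch 2.2.2 (add \lnot \lnot p2, \lnot p2):
            × closes — contains both p2 and \lnot p2.
All 4 branches close.
Every branch closed, so the negation is unsatisfiable and the formula is valid.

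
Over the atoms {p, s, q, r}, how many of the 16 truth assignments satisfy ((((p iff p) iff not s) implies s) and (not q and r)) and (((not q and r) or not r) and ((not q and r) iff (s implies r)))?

Initial set: {T (((((p iff p) iff not s) implies s) and (not q and r)) and (((not q and r) or not r) and ((not q and r) iff (s implies r))))}.
T (((((p iff p) iff not s) implies s) and (not q and r)) and (((not q and r) or not r) and ((not q and r) iff (s implies r)))): α-rule — add T ((((p iff p) iff not s) implies s) and (not q and r)), T (((not q and r) or not r) and ((not q and r) iff (s implies r))).
T ((((p iff p) iff not s) implies s) and (not q and r)): α-rule — add T (((p iff p) iff not s) implies s), T (not q and r).
T (((not q and r) or not r) and ((not q and r) iff (s implies r))): α-rule — add T ((not q and r) or not r), T ((not q and r) iff (s implies r)).
T (not q and r): α-rule — add T not q, T r.
T (((p iff p) iff not s) implies s): β-rule — branch into F ((p iff p) iff not s)  //  T s.
  branch 1 (add F ((p iff p) iff not s)):
    T ((not q and r) or not r): β-rule — branch into T (not q and r)  //  T not r.
      branch 1.1 (add T (not q and r)):
        T (not q and r): α-rule — add T not q, T r.
        T ((not q and r) iff (s implies r)): β-rule — branch into T (not q and r), T (s implies r)  //  F (not q and r), F (s implies r).
          branch 1.1.1 (add T (not q and r), T (s implies r)):
            T (not q and r): α-rule — add T not q, T r.
            F ((p iff p) iff not s): β-rule — branch into T (p iff p), F not s  //  F (p iff p), T not s.
              branch 1.1.1.1 (add T (p iff p), F not s):
                T (s implies r): β-rule — branch into F s  //  T r.
                  branch 1.1.1.1.1 (add F s):
                    × closes — contains both s and not s.
                  branch 1.1.1.1.2 (add T r):
                    T (p iff p): β-rule — branch into T p, T p  //  F p, F p.
                      branch 1.1.1.1.2.1 (add T p, T p):
                        ○ open, literals {p=true, q=false, r=true, s=true}.
                      branch 1.1.1.1.2.2 (add F p, F p):
                        ○ open, literals {p=false, q=false, r=true, s=true}.
              branch 1.1.1.2 (add F (p iff p), T not s):
                T (s implies r): β-rule — branch into F s  //  T r.
                  branch 1.1.1.2.1 (add F s):
                    F (p iff p): β-rule — branch into T p, F p  //  F p, T p.
                      branch 1.1.1.2.1.1 (add T p, F p):
                        × closes — contains both p and not p.
                      branch 1.1.1.2.1.2 (add F p, T p):
                        × closes — contains both p and not p.
                  branch 1.1.1.2.2 (add T r):
                    F (p iff p): β-rule — branch into T p, F p  //  F p, T p.
                      branch 1.1.1.2.2.1 (add T p, F p):
                        × closes — contains both p and not p.
                      branch 1.1.1.2.2.2 (add F p, T p):
                        × closes — contains both p and not p.
          branch 1.1.2 (add F (not q and r), F (s implies r)):
            F (s implies r): α-rule — add T s, F r.
            × closes — contains both r and not r.
      branch 1.2 (add T not r):
        × closes — contains both r and not r.
  branch 2 (add T s):
    T ((not q and r) or not r): β-rule — branch into T (not q and r)  //  T not r.
      branch 2.1 (add T (not q and r)):
        T (not q and r): α-rule — add T not q, T r.
        T ((not q and r) iff (s implies r)): β-rule — branch into T (not q and r), T (s implies r)  //  F (not q and r), F (s implies r).
          branch 2.1.1 (add T (not q and r), T (s implies r)):
            T (not q and r): α-rule — add T not q, T r.
            T (s implies r): β-rule — branch into F s  //  T r.
              branch 2.1.1.1 (add F s):
                × closes — contains both s and not s.
              branch 2.1.1.2 (add T r):
                ○ open, literals {q=false, r=true, s=true}.
          branch 2.1.2 (add F (not q and r), F (s implies r)):
            F (s implies r): α-rule — add T s, F r.
            × closes — contains both r and not r.
      branch 2.2 (add T not r):
        × closes — contains both r and not r.
10 branches closed, 3 open.
Each open branch fixes some atoms; the unmentioned ones are free. Counting distinct full assignments: branch {p=true, q=false, r=true, s=true} (none free) contributes 1 new; branch {p=false, q=false, r=true, s=true} (none free) contributes 1 new; branch {q=false, r=true, s=true} (p) contributes 0 new. Total: 2.

2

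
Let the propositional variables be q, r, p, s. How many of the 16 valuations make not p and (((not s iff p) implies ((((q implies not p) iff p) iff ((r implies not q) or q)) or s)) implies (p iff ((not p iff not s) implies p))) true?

4

Initial set: {(not p and (((not s iff p) implies ((((q implies not p) iff p) iff ((r implies not q) or q)) or s)) implies (p iff ((not p iff not s) implies p))))}.
(not p and (((not s iff p) implies ((((q implies not p) iff p) iff ((r implies not q) or q)) or s)) implies (p iff ((not p iff not s) implies p)))): α-rule — add not p, (((not s iff p) implies ((((q implies not p) iff p) iff ((r implies not q) or q)) or s)) implies (p iff ((not p iff not s) implies p))).
(((not s iff p) implies ((((q implies not p) iff p) iff ((r implies not q) or q)) or s)) implies (p iff ((not p iff not s) implies p))): β-rule — branch into not ((not s iff p) implies ((((q implies not p) iff p) iff ((r implies not q) or q)) or s))  //  (p iff ((not p iff not s) implies p)).
  branch 1 (add not ((not s iff p) implies ((((q implies not p) iff p) iff ((r implies not q) or q)) or s))):
    not ((not s iff p) implies ((((q implies not p) iff p) iff ((r implies not q) or q)) or s)): α-rule — add (not s iff p), not ((((q implies not p) iff p) iff ((r implies not q) or q)) or s).
    not ((((q implies not p) iff p) iff ((r implies not q) or q)) or s): α-rule — add not (((q implies not p) iff p) iff ((r implies not q) or q)), not s.
    (not s iff p): β-rule — branch into not s, p  //  not not s, not p.
      branch 1.1 (add not s, p):
        × closes — contains both p and not p.
      branch 1.2 (add not not s, not p):
        × closes — contains both s and not s.
  branch 2 (add (p iff ((not p iff not s) implies p))):
    (p iff ((not p iff not s) implies p)): β-rule — branch into p, ((not p iff not s) implies p)  //  not p, not ((not p iff not s) implies p).
      branch 2.1 (add p, ((not p iff not s) implies p)):
        × closes — contains both p and not p.
      branch 2.2 (add not p, not ((not p iff not s) implies p)):
        not ((not p iff not s) implies p): α-rule — add (not p iff not s), not p.
        (not p iff not s): β-rule — branch into not p, not s  //  not not p, not not s.
          branch 2.2.1 (add not p, not s):
            ○ open, literals {p=0, s=0}.
          branch 2.2.2 (add not not p, not not s):
            × closes — contains both p and not p.
4 branches closed, 1 open.
Each open branch fixes some atoms; the unmentioned ones are free. Counting distinct full assignments: branch {p=0, s=0} (q, r) contributes 4 new. Total: 4.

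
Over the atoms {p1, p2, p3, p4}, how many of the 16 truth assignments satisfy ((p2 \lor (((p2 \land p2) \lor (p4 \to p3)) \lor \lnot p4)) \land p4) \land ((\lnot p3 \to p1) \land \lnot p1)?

Initial set: {(((p2 \lor (((p2 \land p2) \lor (p4 \to p3)) \lor \lnot p4)) \land p4) \land ((\lnot p3 \to p1) \land \lnot p1))}.
(((p2 \lor (((p2 \land p2) \lor (p4 \to p3)) \lor \lnot p4)) \land p4) \land ((\lnot p3 \to p1) \land \lnot p1)): α-rule — add ((p2 \lor (((p2 \land p2) \lor (p4 \to p3)) \lor \lnot p4)) \land p4), ((\lnot p3 \to p1) \land \lnot p1).
((p2 \lor (((p2 \land p2) \lor (p4 \to p3)) \lor \lnot p4)) \land p4): α-rule — add (p2 \lor (((p2 \land p2) \lor (p4 \to p3)) \lor \lnot p4)), p4.
((\lnot p3 \to p1) \land \lnot p1): α-rule — add (\lnot p3 \to p1), \lnot p1.
(p2 \lor (((p2 \land p2) \lor (p4 \to p3)) \lor \lnot p4)): β-rule — branch into p2  //  (((p2 \land p2) \lor (p4 \to p3)) \lor \lnot p4).
  branch 1 (add p2):
    (\lnot p3 \to p1): β-rule — branch into \lnot \lnot p3  //  p1.
      branch 1.1 (add \lnot \lnot p3):
        ○ open, literals {p1=false, p2=true, p3=true, p4=true}.
      branch 1.2 (add p1):
        × closes — contains both p1 and \lnot p1.
  branch 2 (add (((p2 \land p2) \lor (p4 \to p3)) \lor \lnot p4)):
    (\lnot p3 \to p1): β-rule — branch into \lnot \lnot p3  //  p1.
      branch 2.1 (add \lnot \lnot p3):
        (((p2 \land p2) \lor (p4 \to p3)) \lor \lnot p4): β-rule — branch into ((p2 \land p2) \lor (p4 \to p3))  //  \lnot p4.
          branch 2.1.1 (add ((p2 \land p2) \lor (p4 \to p3))):
            ((p2 \land p2) \lor (p4 \to p3)): β-rule — branch into (p2 \land p2)  //  (p4 \to p3).
              branch 2.1.1.1 (add (p2 \land p2)):
                (p2 \land p2): α-rule — add p2, p2.
                ○ open, literals {p1=false, p2=true, p3=true, p4=true}.
              branch 2.1.1.2 (add (p4 \to p3)):
                (p4 \to p3): β-rule — branch into \lnot p4  //  p3.
                  branch 2.1.1.2.1 (add \lnot p4):
                    × closes — contains both p4 and \lnot p4.
                  branch 2.1.1.2.2 (add p3):
                    ○ open, literals {p1=false, p3=true, p4=true}.
          branch 2.1.2 (add \lnot p4):
            × closes — contains both p4 and \lnot p4.
      branch 2.2 (add p1):
        × closes — contains both p1 and \lnot p1.
4 branches closed, 3 open.
Each open branch fixes some atoms; the unmentioned ones are free. Counting distinct full assignments: branch {p1=false, p2=true, p3=true, p4=true} (none free) contributes 1 new; branch {p1=false, p2=true, p3=true, p4=true} (none free) contributes 0 new; branch {p1=false, p3=true, p4=true} (p2) contributes 1 new. Total: 2.

2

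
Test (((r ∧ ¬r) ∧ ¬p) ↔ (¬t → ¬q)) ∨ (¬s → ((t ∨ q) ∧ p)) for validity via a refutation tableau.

Not valid

Assume the negation and expand:
Initial set: {¬((((r ∧ ¬r) ∧ ¬p) ↔ (¬t → ¬q)) ∨ (¬s → ((t ∨ q) ∧ p)))}.
¬((((r ∧ ¬r) ∧ ¬p) ↔ (¬t → ¬q)) ∨ (¬s → ((t ∨ q) ∧ p))): α-rule — add ¬(((r ∧ ¬r) ∧ ¬p) ↔ (¬t → ¬q)), ¬(¬s → ((t ∨ q) ∧ p)).
¬(¬s → ((t ∨ q) ∧ p)): α-rule — add ¬s, ¬((t ∨ q) ∧ p).
¬(((r ∧ ¬r) ∧ ¬p) ↔ (¬t → ¬q)): β-rule — branch into ((r ∧ ¬r) ∧ ¬p), ¬(¬t → ¬q)  //  ¬((r ∧ ¬r) ∧ ¬p), (¬t → ¬q).
  branch 1 (add ((r ∧ ¬r) ∧ ¬p), ¬(¬t → ¬q)):
    ((r ∧ ¬r) ∧ ¬p): α-rule — add (r ∧ ¬r), ¬p.
    ¬(¬t → ¬q): α-rule — add ¬t, ¬¬q.
    (r ∧ ¬r): α-rule — add r, ¬r.
    × closes — contains both r and ¬r.
  branch 2 (add ¬((r ∧ ¬r) ∧ ¬p), (¬t → ¬q)):
    ¬((t ∨ q) ∧ p): β-rule — branch into ¬(t ∨ q)  //  ¬p.
      branch 2.1 (add ¬(t ∨ q)):
        ¬(t ∨ q): α-rule — add ¬t, ¬q.
        ¬((r ∧ ¬r) ∧ ¬p): β-rule — branch into ¬(r ∧ ¬r)  //  ¬¬p.
          branch 2.1.1 (add ¬(r ∧ ¬r)):
            (¬t → ¬q): β-rule — branch into ¬¬t  //  ¬q.
              branch 2.1.1.1 (add ¬¬t):
                × closes — contains both t and ¬t.
              branch 2.1.1.2 (add ¬q):
                ¬(r ∧ ¬r): β-rule — branch into ¬r  //  ¬¬r.
                  branch 2.1.1.2.1 (add ¬r):
                    ○ open, literals {q=false, r=false, s=false, t=false}.
                  branch 2.1.1.2.2 (add ¬¬r):
                    ○ open, literals {q=false, r=true, s=false, t=false}.
          branch 2.1.2 (add ¬¬p):
            (¬t → ¬q): β-rule — branch into ¬¬t  //  ¬q.
              branch 2.1.2.1 (add ¬¬t):
                × closes — contains both t and ¬t.
              branch 2.1.2.2 (add ¬q):
                ○ open, literals {p=true, q=false, s=false, t=false}.
      branch 2.2 (add ¬p):
        ¬((r ∧ ¬r) ∧ ¬p): β-rule — branch into ¬(r ∧ ¬r)  //  ¬¬p.
          branch 2.2.1 (add ¬(r ∧ ¬r)):
            (¬t → ¬q): β-rule — branch into ¬¬t  //  ¬q.
              branch 2.2.1.1 (add ¬¬t):
                ¬(r ∧ ¬r): β-rule — branch into ¬r  //  ¬¬r.
                  branch 2.2.1.1.1 (add ¬r):
                    ○ open, literals {p=false, r=false, s=false, t=true}.
                  branch 2.2.1.1.2 (add ¬¬r):
                    ○ open, literals {p=false, r=true, s=false, t=true}.
              branch 2.2.1.2 (add ¬q):
                ¬(r ∧ ¬r): β-rule — branch into ¬r  //  ¬¬r.
                  branch 2.2.1.2.1 (add ¬r):
                    ○ open, literals {p=false, q=false, r=false, s=false}.
                  branch 2.2.1.2.2 (add ¬¬r):
                    ○ open, literals {p=false, q=false, r=true, s=false}.
          branch 2.2.2 (add ¬¬p):
            × closes — contains both p and ¬p.
4 branches closed, 7 open.
An open branch gives a countermodel: q=false, r=false, s=false, t=false (unmentioned atoms arbitrary); under it the original formula is false.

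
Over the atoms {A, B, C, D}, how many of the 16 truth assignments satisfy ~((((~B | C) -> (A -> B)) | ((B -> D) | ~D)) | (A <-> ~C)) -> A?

Initial set: {T (~((((~B | C) -> (A -> B)) | ((B -> D) | ~D)) | (A <-> ~C)) -> A)}.
T (~((((~B | C) -> (A -> B)) | ((B -> D) | ~D)) | (A <-> ~C)) -> A): β-rule — branch into F ~((((~B | C) -> (A -> B)) | ((B -> D) | ~D)) | (A <-> ~C))  //  T A.
  branch 1 (add F ~((((~B | C) -> (A -> B)) | ((B -> D) | ~D)) | (A <-> ~C))):
    F ~((((~B | C) -> (A -> B)) | ((B -> D) | ~D)) | (A <-> ~C)): β-rule — branch into T (((~B | C) -> (A -> B)) | ((B -> D) | ~D))  //  T (A <-> ~C).
      branch 1.1 (add T (((~B | C) -> (A -> B)) | ((B -> D) | ~D))):
        T (((~B | C) -> (A -> B)) | ((B -> D) | ~D)): β-rule — branch into T ((~B | C) -> (A -> B))  //  T ((B -> D) | ~D).
          branch 1.1.1 (add T ((~B | C) -> (A -> B))):
            T ((~B | C) -> (A -> B)): β-rule — branch into F (~B | C)  //  T (A -> B).
              branch 1.1.1.1 (add F (~B | C)):
                F (~B | C): α-rule — add F ~B, F C.
                ○ open, literals {B=true, C=false}.
              branch 1.1.1.2 (add T (A -> B)):
                T (A -> B): β-rule — branch into F A  //  T B.
                  branch 1.1.1.2.1 (add F A):
                    ○ open, literals {A=false}.
                  branch 1.1.1.2.2 (add T B):
                    ○ open, literals {B=true}.
          branch 1.1.2 (add T ((B -> D) | ~D)):
            T ((B -> D) | ~D): β-rule — branch into T (B -> D)  //  T ~D.
              branch 1.1.2.1 (add T (B -> D)):
                T (B -> D): β-rule — branch into F B  //  T D.
                  branch 1.1.2.1.1 (add F B):
                    ○ open, literals {B=false}.
                  branch 1.1.2.1.2 (add T D):
                    ○ open, literals {D=true}.
              branch 1.1.2.2 (add T ~D):
                ○ open, literals {D=false}.
      branch 1.2 (add T (A <-> ~C)):
        T (A <-> ~C): β-rule — branch into T A, T ~C  //  F A, F ~C.
          branch 1.2.1 (add T A, T ~C):
            ○ open, literals {A=true, C=false}.
          branch 1.2.2 (add F A, F ~C):
            ○ open, literals {A=false, C=true}.
  branch 2 (add T A):
    ○ open, literals {A=true}.
0 branches closed, 9 open.
Each open branch fixes some atoms; the unmentioned ones are free. Counting distinct full assignments: branch {B=true, C=false} (A, D) contributes 4 new; branch {A=false} (B, C, D) contributes 6 new; branch {B=true} (A, C, D) contributes 2 new; branch {B=false} (A, C, D) contributes 4 new; branch {D=true} (A, B, C) contributes 0 new; branch {D=false} (A, B, C) contributes 0 new; branch {A=true, C=false} (B, D) contributes 0 new; branch {A=false, C=true} (B, D) contributes 0 new; branch {A=true} (B, C, D) contributes 0 new. Total: 16.

16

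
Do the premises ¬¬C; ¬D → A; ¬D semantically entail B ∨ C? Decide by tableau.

Initial set: {¬¬C; (¬D → A); ¬D; ¬(B ∨ C)}.
¬¬C: drop double negation, giving C.
¬(B ∨ C): α-rule — add ¬B, ¬C.
× closes — contains both C and ¬C.
All 1 branch closes.
Every branch closed, so the premises entail the conclusion.

Yes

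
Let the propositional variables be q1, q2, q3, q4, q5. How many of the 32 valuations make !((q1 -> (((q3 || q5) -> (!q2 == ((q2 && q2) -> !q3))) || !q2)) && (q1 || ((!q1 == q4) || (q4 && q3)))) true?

Initial set: {!((q1 -> (((q3 || q5) -> (!q2 == ((q2 && q2) -> !q3))) || !q2)) && (q1 || ((!q1 == q4) || (q4 && q3))))}.
!((q1 -> (((q3 || q5) -> (!q2 == ((q2 && q2) -> !q3))) || !q2)) && (q1 || ((!q1 == q4) || (q4 && q3)))): β-rule — branch into !(q1 -> (((q3 || q5) -> (!q2 == ((q2 && q2) -> !q3))) || !q2))  //  !(q1 || ((!q1 == q4) || (q4 && q3))).
  branch 1 (add !(q1 -> (((q3 || q5) -> (!q2 == ((q2 && q2) -> !q3))) || !q2))):
    !(q1 -> (((q3 || q5) -> (!q2 == ((q2 && q2) -> !q3))) || !q2)): α-rule — add q1, !(((q3 || q5) -> (!q2 == ((q2 && q2) -> !q3))) || !q2).
    !(((q3 || q5) -> (!q2 == ((q2 && q2) -> !q3))) || !q2): α-rule — add !((q3 || q5) -> (!q2 == ((q2 && q2) -> !q3))), !!q2.
    !((q3 || q5) -> (!q2 == ((q2 && q2) -> !q3))): α-rule — add (q3 || q5), !(!q2 == ((q2 && q2) -> !q3)).
    (q3 || q5): β-rule — branch into q3  //  q5.
      branch 1.1 (add q3):
        !(!q2 == ((q2 && q2) -> !q3)): β-rule — branch into !q2, !((q2 && q2) -> !q3)  //  !!q2, ((q2 && q2) -> !q3).
          branch 1.1.1 (add !q2, !((q2 && q2) -> !q3)):
            × closes — contains both q2 and !q2.
          branch 1.1.2 (add !!q2, ((q2 && q2) -> !q3)):
            ((q2 && q2) -> !q3): β-rule — branch into !(q2 && q2)  //  !q3.
              branch 1.1.2.1 (add !(q2 && q2)):
                !(q2 && q2): β-rule — branch into !q2  //  !q2.
                  branch 1.1.2.1.1 (add !q2):
                    × closes — contains both q2 and !q2.
                  branch 1.1.2.1.2 (add !q2):
                    × closes — contains both q2 and !q2.
              branch 1.1.2.2 (add !q3):
                × closes — contains both q3 and !q3.
      branch 1.2 (add q5):
        !(!q2 == ((q2 && q2) -> !q3)): β-rule — branch into !q2, !((q2 && q2) -> !q3)  //  !!q2, ((q2 && q2) -> !q3).
          branch 1.2.1 (add !q2, !((q2 && q2) -> !q3)):
            × closes — contains both q2 and !q2.
          branch 1.2.2 (add !!q2, ((q2 && q2) -> !q3)):
            ((q2 && q2) -> !q3): β-rule — branch into !(q2 && q2)  //  !q3.
              branch 1.2.2.1 (add !(q2 && q2)):
                !(q2 && q2): β-rule — branch into !q2  //  !q2.
                  branch 1.2.2.1.1 (add !q2):
                    × closes — contains both q2 and !q2.
                  branch 1.2.2.1.2 (add !q2):
                    × closes — contains both q2 and !q2.
              branch 1.2.2.2 (add !q3):
                ○ open, literals {q1=true, q2=true, q3=false, q5=true}.
  branch 2 (add !(q1 || ((!q1 == q4) || (q4 && q3)))):
    !(q1 || ((!q1 == q4) || (q4 && q3))): α-rule — add !q1, !((!q1 == q4) || (q4 && q3)).
    !((!q1 == q4) || (q4 && q3)): α-rule — add !(!q1 == q4), !(q4 && q3).
    !(!q1 == q4): β-rule — branch into !q1, !q4  //  !!q1, q4.
      branch 2.1 (add !q1, !q4):
        !(q4 && q3): β-rule — branch into !q4  //  !q3.
          branch 2.1.1 (add !q4):
            ○ open, literals {q1=false, q4=false}.
          branch 2.1.2 (add !q3):
            ○ open, literals {q1=false, q3=false, q4=false}.
      branch 2.2 (add !!q1, q4):
        × closes — contains both q1 and !q1.
8 branches closed, 3 open.
Each open branch fixes some atoms; the unmentioned ones are free. Counting distinct full assignments: branch {q1=true, q2=true, q3=false, q5=true} (q4) contributes 2 new; branch {q1=false, q4=false} (q2, q3, q5) contributes 8 new; branch {q1=false, q3=false, q4=false} (q2, q5) contributes 0 new. Total: 10.

10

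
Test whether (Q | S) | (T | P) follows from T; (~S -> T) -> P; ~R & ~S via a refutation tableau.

Initial set: {T; ((~S -> T) -> P); (~R & ~S); ~((Q | S) | (T | P))}.
(~R & ~S): α-rule — add ~R, ~S.
~((Q | S) | (T | P)): α-rule — add ~(Q | S), ~(T | P).
~(Q | S): α-rule — add ~Q, ~S.
~(T | P): α-rule — add ~T, ~P.
× closes — contains both T and ~T.
All 1 branch closes.
Every branch closed, so the premises entail the conclusion.

Yes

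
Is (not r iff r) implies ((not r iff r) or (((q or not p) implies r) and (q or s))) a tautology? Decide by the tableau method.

Valid

Assume the negation and expand:
Initial set: {not ((not r iff r) implies ((not r iff r) or (((q or not p) implies r) and (q or s))))}.
not ((not r iff r) implies ((not r iff r) or (((q or not p) implies r) and (q or s)))): α-rule — add (not r iff r), not ((not r iff r) or (((q or not p) implies r) and (q or s))).
not ((not r iff r) or (((q or not p) implies r) and (q or s))): α-rule — add not (not r iff r), not (((q or not p) implies r) and (q or s)).
(not r iff r): β-rule — branch into not r, r  //  not not r, not r.
  branch 1 (add not r, r):
    × closes — contains both r and not r.
  branch 2 (add not not r, not r):
    × closes — contains both r and not r.
All 2 branches close.
Every branch closed, so the negation is unsatisfiable and the formula is valid.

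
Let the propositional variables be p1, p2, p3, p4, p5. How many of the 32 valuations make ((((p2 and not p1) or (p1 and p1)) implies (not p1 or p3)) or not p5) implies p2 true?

18

Initial set: {T (((((p2 and not p1) or (p1 and p1)) implies (not p1 or p3)) or not p5) implies p2)}.
T (((((p2 and not p1) or (p1 and p1)) implies (not p1 or p3)) or not p5) implies p2): β-rule — branch into F ((((p2 and not p1) or (p1 and p1)) implies (not p1 or p3)) or not p5)  //  T p2.
  branch 1 (add F ((((p2 and not p1) or (p1 and p1)) implies (not p1 or p3)) or not p5)):
    F ((((p2 and not p1) or (p1 and p1)) implies (not p1 or p3)) or not p5): α-rule — add F (((p2 and not p1) or (p1 and p1)) implies (not p1 or p3)), F not p5.
    F (((p2 and not p1) or (p1 and p1)) implies (not p1 or p3)): α-rule — add T ((p2 and not p1) or (p1 and p1)), F (not p1 or p3).
    F (not p1 or p3): α-rule — add F not p1, F p3.
    T ((p2 and not p1) or (p1 and p1)): β-rule — branch into T (p2 and not p1)  //  T (p1 and p1).
      branch 1.1 (add T (p2 and not p1)):
        T (p2 and not p1): α-rule — add T p2, T not p1.
        × closes — contains both p1 and not p1.
      branch 1.2 (add T (p1 and p1)):
        T (p1 and p1): α-rule — add T p1, T p1.
        ○ open, literals {p1=T, p3=F, p5=T}.
  branch 2 (add T p2):
    ○ open, literals {p2=T}.
1 branch closed, 2 open.
Each open branch fixes some atoms; the unmentioned ones are free. Counting distinct full assignments: branch {p1=T, p3=F, p5=T} (p2, p4) contributes 4 new; branch {p2=T} (p1, p3, p4, p5) contributes 14 new. Total: 18.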